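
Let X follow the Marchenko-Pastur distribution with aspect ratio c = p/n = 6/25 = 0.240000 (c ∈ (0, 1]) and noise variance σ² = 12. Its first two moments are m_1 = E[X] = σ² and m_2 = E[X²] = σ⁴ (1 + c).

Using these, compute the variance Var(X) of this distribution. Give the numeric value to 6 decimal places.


m_1 = E[X] = σ² = 12, so m_1² = 144.
m_2 = E[X²] = σ⁴ (1 + c) = 144 · (1 + 0.240000) = 144 · 1.240000 = 178.560000.
(Note m_2 − m_1² simplifies to c · σ⁴ = 0.240000 · 144.)

Var(X) = m_2 − m_1² = 178.560000 − 144 = 34.560000.


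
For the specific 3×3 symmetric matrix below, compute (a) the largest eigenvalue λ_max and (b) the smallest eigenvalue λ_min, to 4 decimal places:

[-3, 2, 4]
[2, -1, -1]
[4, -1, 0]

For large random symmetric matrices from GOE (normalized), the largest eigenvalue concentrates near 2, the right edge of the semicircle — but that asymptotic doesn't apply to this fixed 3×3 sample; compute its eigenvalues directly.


Since M is real symmetric, all three eigenvalues are real; they are the roots of det(λI − M) = λ³ − (tr M) λ² + s λ − det M, where s is the sum of the principal 2×2 minors.
tr M = -3 + (-1) + 0 = -4.
s = ((-3)·(-1) − 2²) + ((-3)·0 − 4²) + ((-1)·0 − (-1)²) = -1 + (-16) + (-1) = -18.
det M (expand along row 1) = (-3)·(-1) − 2·4 + 4·2 = 3.
Characteristic polynomial: λ³ + 4λ² − 18λ − 3 = 0.
Substitute λ = y + (tr M)/3 = y − 1.333333 to remove the quadratic term: y³ + p·y + q = 0 with p = s − (tr M)²/3 = -23.333333 and q = −2(tr M)³/27 + (tr M)·s/3 − det M = 25.740741.
Three real roots ⇒ use the trigonometric (Viète) form: r = 2√(−p/3) = 5.577734, φ = arccos(3q/(p·r)) = arccos(-0.593346) = 2.206005 rad.
y_k = r·cos(φ/3 − 2πk/3) for k = 0, 1, 2 gives y = 4.136481, 1.172204, -5.308685.
λ_k = y_k − 1.333333 gives λ = 2.8031, -0.1611, -6.6420 (check: the sum is -4.0000 = tr M).

Hence λ_max = 2.8031 and λ_min = -6.6420.


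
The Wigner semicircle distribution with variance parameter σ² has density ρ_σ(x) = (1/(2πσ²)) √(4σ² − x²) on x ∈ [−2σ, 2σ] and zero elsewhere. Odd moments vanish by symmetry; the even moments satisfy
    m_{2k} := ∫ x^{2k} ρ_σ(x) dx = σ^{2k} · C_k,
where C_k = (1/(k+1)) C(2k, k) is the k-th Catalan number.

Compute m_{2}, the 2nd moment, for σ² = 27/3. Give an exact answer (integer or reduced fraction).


By the scaled semicircle moment identity, m_{2k} = σ^{2k} · C_k with k = 1.
C_1 = (1/(k+1)) · C(2k, k) = (1/2) · C(2, 1) = (1/2) · 2 = 1.
σ^{2k} = (σ²)^k = (27/3)^1 = 9.

Therefore m_{2} = σ^{2} · C_1 = 9 · 1 = 9.


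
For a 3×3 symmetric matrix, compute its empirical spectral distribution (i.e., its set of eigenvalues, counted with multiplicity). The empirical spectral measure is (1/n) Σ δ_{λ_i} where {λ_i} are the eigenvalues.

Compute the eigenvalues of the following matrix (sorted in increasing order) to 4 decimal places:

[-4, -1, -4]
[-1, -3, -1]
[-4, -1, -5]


Since M is real symmetric, all three eigenvalues are real; they are the roots of det(λI − M) = λ³ − (tr M) λ² + s λ − det M, where s is the sum of the principal 2×2 minors.
tr M = -4 + (-3) + (-5) = -12.
s = ((-4)·(-3) − (-1)²) + ((-4)·(-5) − (-4)²) + ((-3)·(-5) − (-1)²) = 11 + 4 + 14 = 29.
det M (expand along row 1) = (-4)·14 − (-1)·1 + (-4)·(-11) = -11.
Characteristic polynomial: λ³ + 12λ² + 29λ + 11 = 0.
Substitute λ = y + (tr M)/3 = y − 4.000000 to remove the quadratic term: y³ + p·y + q = 0 with p = s − (tr M)²/3 = -19.000000 and q = −2(tr M)³/27 + (tr M)·s/3 − det M = 23.000000.
Three real roots ⇒ use the trigonometric (Viète) form: r = 2√(−p/3) = 5.033223, φ = arccos(3q/(p·r)) = arccos(-0.721522) = 2.376794 rad.
y_k = r·cos(φ/3 − 2πk/3) for k = 0, 1, 2 gives y = 3.534505, 1.336046, -4.870550.
λ_k = y_k − 4.000000 gives λ = -0.4655, -2.6640, -8.8706 (check: the sum is -12.0000 = tr M).

Eigenvalues sorted in increasing order: [-8.8706, -2.6640, -0.4655].


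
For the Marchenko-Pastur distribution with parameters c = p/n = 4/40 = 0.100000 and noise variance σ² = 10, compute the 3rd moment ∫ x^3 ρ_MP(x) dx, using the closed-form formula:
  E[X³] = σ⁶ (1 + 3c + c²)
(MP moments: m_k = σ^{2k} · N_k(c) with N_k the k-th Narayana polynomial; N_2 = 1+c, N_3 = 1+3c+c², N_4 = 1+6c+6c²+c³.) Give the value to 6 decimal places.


E[X³] = σ⁶ (1 + 3c + c²) (third MP moment). With σ² = 10 (so σ⁶ = 1000) and c = 4/40 = 0.100000: E[X³] = 1000 · (1 + 3·0.100000 + (0.100000)²) = 1000 · 1.310000.

So E[X^3] = 1310.000000.


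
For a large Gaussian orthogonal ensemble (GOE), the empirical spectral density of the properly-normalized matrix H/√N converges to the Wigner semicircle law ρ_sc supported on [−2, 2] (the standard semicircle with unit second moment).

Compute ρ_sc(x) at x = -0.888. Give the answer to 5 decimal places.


ρ_sc(x) = (1/(2π)) √(4 − x²). With x = -0.888:
  4 − x² = 4 − (-0.888)² = 4 − 0.788544 = 3.211456.
  √(4 − x²) = 1.792054.
  1/(2π) = 0.159155.
  ρ_sc(-0.888) = 0.159155 · 1.792054 = 0.285214.

Rounded to 5 decimal places: ρ_sc(-0.888) ≈ 0.28521.


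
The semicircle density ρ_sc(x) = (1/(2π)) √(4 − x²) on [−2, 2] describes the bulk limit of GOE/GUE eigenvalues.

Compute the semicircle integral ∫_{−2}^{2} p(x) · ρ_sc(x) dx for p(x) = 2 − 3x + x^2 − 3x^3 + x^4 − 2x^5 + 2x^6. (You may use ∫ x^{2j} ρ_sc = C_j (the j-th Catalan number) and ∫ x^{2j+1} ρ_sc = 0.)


Write p(x) = Σ a_i x^i, split into monomials and integrate each against ρ_sc separately.
Using ∫ x^{2j} ρ_sc = C_j = (1/(j+1)) C(2j, j) (Catalan numbers) and ∫ x^{2j+1} ρ_sc = 0 (odd monomials vanish by symmetry):
  i = 0 (even): a_0 · C_{0} = 2 · 1 = 2
  i = 1 (odd): ∫ x^1 ρ_sc = 0 (vanishes)
  i = 2 (even): a_2 · C_{1} = 1 · 1 = 1
  i = 3 (odd): ∫ x^3 ρ_sc = 0 (vanishes)
  i = 4 (even): a_4 · C_{2} = 1 · 2 = 2
  i = 5 (odd): ∫ x^5 ρ_sc = 0 (vanishes)
  i = 6 (even): a_6 · C_{3} = 2 · 5 = 10

Summing the contributions: ∫_{−2}^{2} p(x) ρ_sc(x) dx = 2 + 1 + 2 + 10 = 15.


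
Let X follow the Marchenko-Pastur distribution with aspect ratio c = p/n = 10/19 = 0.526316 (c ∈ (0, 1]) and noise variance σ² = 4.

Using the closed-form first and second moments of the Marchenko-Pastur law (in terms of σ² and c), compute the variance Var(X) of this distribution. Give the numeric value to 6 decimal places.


Recall the MP moments m_1 = E[X] = σ² and m_2 = E[X²] = σ⁴ (1 + c).
m_1 = E[X] = σ² = 4, so m_1² = 16.
m_2 = E[X²] = σ⁴ (1 + c) = 16 · (1 + 0.526316) = 16 · 1.526316 = 24.421053.
(Note m_2 − m_1² simplifies to c · σ⁴ = 0.526316 · 16.)

Var(X) = m_2 − m_1² = 24.421053 − 16 = 8.421053.


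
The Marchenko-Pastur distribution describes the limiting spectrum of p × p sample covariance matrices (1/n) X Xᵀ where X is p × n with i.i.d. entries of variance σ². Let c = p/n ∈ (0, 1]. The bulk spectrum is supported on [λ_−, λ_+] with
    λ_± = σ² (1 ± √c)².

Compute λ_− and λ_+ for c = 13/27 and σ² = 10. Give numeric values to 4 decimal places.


c = 13/27 = 0.481481; √c = 0.693889.
λ_− = σ² (1 − √c)² = 10 · (1 − 0.693889)² = 10 · (0.306111)² = 0.937041.
λ_+ = σ² (1 + √c)² = 10 · (1 + 0.693889)² = 10 · (1.693889)² = 28.692588.

Rounded to 4 decimal places: λ_− ≈ 0.9370, λ_+ ≈ 28.6926.


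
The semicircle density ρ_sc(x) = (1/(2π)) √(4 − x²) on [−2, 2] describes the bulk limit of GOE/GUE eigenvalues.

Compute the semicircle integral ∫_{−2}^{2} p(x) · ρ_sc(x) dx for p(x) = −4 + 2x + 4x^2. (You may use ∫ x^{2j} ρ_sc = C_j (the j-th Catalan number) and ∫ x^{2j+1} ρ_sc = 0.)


Write p(x) = Σ a_i x^i, split into monomials and integrate each against ρ_sc separately.
Using ∫ x^{2j} ρ_sc = C_j = (1/(j+1)) C(2j, j) (Catalan numbers) and ∫ x^{2j+1} ρ_sc = 0 (odd monomials vanish by symmetry):
  i = 0 (even): a_0 · C_{0} = -4 · 1 = -4
  i = 1 (odd): ∫ x^1 ρ_sc = 0 (vanishes)
  i = 2 (even): a_2 · C_{1} = 4 · 1 = 4

Summing the contributions: ∫_{−2}^{2} p(x) ρ_sc(x) dx = (-4) + 4 = 0.


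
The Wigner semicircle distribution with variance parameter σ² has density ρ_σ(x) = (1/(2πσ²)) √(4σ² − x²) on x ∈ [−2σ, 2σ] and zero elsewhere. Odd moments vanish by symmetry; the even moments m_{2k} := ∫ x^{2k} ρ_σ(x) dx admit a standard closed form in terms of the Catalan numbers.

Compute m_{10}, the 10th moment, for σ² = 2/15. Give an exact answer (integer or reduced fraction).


By the scaled semicircle moment identity, m_{2k} = σ^{2k} · C_k with k = 5.
C_5 = (1/(k+1)) · C(2k, k) = (1/6) · C(10, 5) = (1/6) · 252 = 42.
σ^{2k} = (σ²)^k = (2/15)^5 = 32/759375.

Therefore m_{10} = σ^{10} · C_5 = (32/759375) · 42 = 448/253125.


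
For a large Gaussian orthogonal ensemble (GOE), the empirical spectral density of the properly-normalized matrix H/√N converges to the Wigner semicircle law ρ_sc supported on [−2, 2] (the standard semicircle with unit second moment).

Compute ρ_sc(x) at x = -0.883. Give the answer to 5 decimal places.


ρ_sc(x) = (1/(2π)) √(4 − x²). With x = -0.883:
  4 − x² = 4 − (-0.883)² = 4 − 0.779689 = 3.220311.
  √(4 − x²) = 1.794522.
  1/(2π) = 0.159155.
  ρ_sc(-0.883) = 0.159155 · 1.794522 = 0.285607.

Rounded to 5 decimal places: ρ_sc(-0.883) ≈ 0.28561.


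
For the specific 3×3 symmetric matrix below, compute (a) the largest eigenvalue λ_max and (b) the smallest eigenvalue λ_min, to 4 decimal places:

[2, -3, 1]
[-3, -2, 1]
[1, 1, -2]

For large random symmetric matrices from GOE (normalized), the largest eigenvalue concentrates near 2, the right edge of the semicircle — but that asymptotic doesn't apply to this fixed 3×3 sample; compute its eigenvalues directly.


Since M is real symmetric, all three eigenvalues are real; they are the roots of det(λI − M) = λ³ − (tr M) λ² + s λ − det M, where s is the sum of the principal 2×2 minors.
tr M = 2 + (-2) + (-2) = -2.
s = (2·(-2) − (-3)²) + (2·(-2) − 1²) + ((-2)·(-2) − 1²) = -13 + (-5) + 3 = -15.
det M (expand along row 1) = 2·3 − (-3)·5 + 1·(-1) = 20.
Characteristic polynomial: λ³ + 2λ² − 15λ − 20 = 0.
Substitute λ = y + (tr M)/3 = y − 0.666667 to remove the quadratic term: y³ + p·y + q = 0 with p = s − (tr M)²/3 = -16.333333 and q = −2(tr M)³/27 + (tr M)·s/3 − det M = -9.407407.
Three real roots ⇒ use the trigonometric (Viète) form: r = 2√(−p/3) = 4.666667, φ = arccos(3q/(p·r)) = arccos(0.370262) = 1.191505 rad.
y_k = r·cos(φ/3 − 2πk/3) for k = 0, 1, 2 gives y = 4.303413, -0.588438, -3.714975.
λ_k = y_k − 0.666667 gives λ = 3.6367, -1.2551, -4.3816 (check: the sum is -2.0000 = tr M).

Hence λ_max = 3.6367 and λ_min = -4.3816.


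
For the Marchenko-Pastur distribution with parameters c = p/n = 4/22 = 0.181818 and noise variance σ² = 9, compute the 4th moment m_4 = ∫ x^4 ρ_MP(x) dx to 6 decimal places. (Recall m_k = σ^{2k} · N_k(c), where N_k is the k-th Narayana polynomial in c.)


E[X⁴] = σ⁸ (1 + 6c + 6c² + c³) (fourth MP moment). With σ² = 9 (so σ⁸ = 6561) and c = 4/22 = 0.181818: E[X⁴] = 6561 · (1 + 6·0.181818 + 6·(0.181818)² + (0.181818)³) = 6561 · 2.295267.

So E[X^4] = 15059.244929.


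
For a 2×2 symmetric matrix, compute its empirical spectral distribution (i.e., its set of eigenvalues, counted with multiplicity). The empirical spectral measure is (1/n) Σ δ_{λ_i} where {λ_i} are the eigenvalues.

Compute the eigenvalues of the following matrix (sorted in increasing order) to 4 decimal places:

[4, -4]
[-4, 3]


Since M is real symmetric, both eigenvalues are real; they are the roots of det(λI − M) = λ² − (tr M) λ + det M.
tr M = 4 + 3 = 7.
det M = 4·3 − (-4)² = 12 − 16 = -4.
Characteristic polynomial: λ² − 7λ − 4 = 0.
Discriminant Δ = (tr M)² − 4·det M = 49 − (-16) = 65; √Δ = 8.062258.
λ = (tr M ± √Δ)/2 = (7 ± 8.062258)/2, giving (tr M − √Δ)/2 = -0.5311 and (tr M + √Δ)/2 = 7.5311.

Eigenvalues sorted in increasing order: [-0.5311, 7.5311].


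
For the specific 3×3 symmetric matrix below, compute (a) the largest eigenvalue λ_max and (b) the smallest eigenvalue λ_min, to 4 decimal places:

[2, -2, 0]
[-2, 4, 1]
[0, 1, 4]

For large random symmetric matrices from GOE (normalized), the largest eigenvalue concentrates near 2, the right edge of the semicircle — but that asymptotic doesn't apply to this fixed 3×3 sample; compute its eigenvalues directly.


Since M is real symmetric, all three eigenvalues are real; they are the roots of det(λI − M) = λ³ − (tr M) λ² + s λ − det M, where s is the sum of the principal 2×2 minors.
tr M = 2 + 4 + 4 = 10.
s = (2·4 − (-2)²) + (2·4 − 0²) + (4·4 − 1²) = 4 + 8 + 15 = 27.
det M (expand along row 1) = 2·15 − (-2)·(-8) + 0·(-2) = 14.
Characteristic polynomial: λ³ − 10λ² + 27λ − 14 = 0.
Substitute λ = y + (tr M)/3 = y + 3.333333 to remove the quadratic term: y³ + p·y + q = 0 with p = s − (tr M)²/3 = -6.333333 and q = −2(tr M)³/27 + (tr M)·s/3 − det M = 1.925926.
Three real roots ⇒ use the trigonometric (Viète) form: r = 2√(−p/3) = 2.905933, φ = arccos(3q/(p·r)) = arccos(-0.313937) = 1.890134 rad.
y_k = r·cos(φ/3 − 2πk/3) for k = 0, 1, 2 gives y = 2.347997, 0.308740, -2.656738.
λ_k = y_k + 3.333333 gives λ = 5.6813, 3.6421, 0.6766 (check: the sum is 10.0000 = tr M).

Hence λ_max = 5.6813 and λ_min = 0.6766.


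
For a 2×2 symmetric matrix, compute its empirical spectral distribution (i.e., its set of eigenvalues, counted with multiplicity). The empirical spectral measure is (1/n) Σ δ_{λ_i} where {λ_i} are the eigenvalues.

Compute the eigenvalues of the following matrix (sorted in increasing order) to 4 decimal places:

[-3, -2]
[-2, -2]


Since M is real symmetric, both eigenvalues are real; they are the roots of det(λI − M) = λ² − (tr M) λ + det M.
tr M = -3 + (-2) = -5.
det M = (-3)·(-2) − (-2)² = 6 − 4 = 2.
Characteristic polynomial: λ² + 5λ + 2 = 0.
Discriminant Δ = (tr M)² − 4·det M = 25 − 8 = 17; √Δ = 4.123106.
λ = (tr M ± √Δ)/2 = (-5 ± 4.123106)/2, giving (tr M − √Δ)/2 = -4.5616 and (tr M + √Δ)/2 = -0.4384.

Eigenvalues sorted in increasing order: [-4.5616, -0.4384].


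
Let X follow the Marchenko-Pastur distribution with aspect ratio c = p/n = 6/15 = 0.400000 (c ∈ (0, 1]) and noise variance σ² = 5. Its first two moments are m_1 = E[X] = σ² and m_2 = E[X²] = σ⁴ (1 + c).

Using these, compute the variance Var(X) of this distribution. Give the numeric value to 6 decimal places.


m_1 = E[X] = σ² = 5, so m_1² = 25.
m_2 = E[X²] = σ⁴ (1 + c) = 25 · (1 + 0.400000) = 25 · 1.400000 = 35.000000.
(Note m_2 − m_1² simplifies to c · σ⁴ = 0.400000 · 25.)

Var(X) = m_2 − m_1² = 35.000000 − 25 = 10.000000.


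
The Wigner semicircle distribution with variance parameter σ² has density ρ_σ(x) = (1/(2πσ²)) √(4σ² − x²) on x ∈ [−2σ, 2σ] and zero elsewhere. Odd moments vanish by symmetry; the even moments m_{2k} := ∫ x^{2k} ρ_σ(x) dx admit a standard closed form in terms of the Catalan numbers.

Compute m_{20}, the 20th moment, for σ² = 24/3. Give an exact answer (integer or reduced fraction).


By the scaled semicircle moment identity, m_{2k} = σ^{2k} · C_k with k = 10.
C_10 = (1/(k+1)) · C(2k, k) = (1/11) · C(20, 10) = (1/11) · 184756 = 16796.
σ^{2k} = (σ²)^k = (24/3)^10 = 1073741824.

Therefore m_{20} = σ^{20} · C_10 = 1073741824 · 16796 = 18034567675904.


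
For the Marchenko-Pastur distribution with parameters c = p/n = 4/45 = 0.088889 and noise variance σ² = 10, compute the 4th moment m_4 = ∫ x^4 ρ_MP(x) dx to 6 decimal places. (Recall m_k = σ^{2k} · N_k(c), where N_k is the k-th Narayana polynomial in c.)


E[X⁴] = σ⁸ (1 + 6c + 6c² + c³) (fourth MP moment). With σ² = 10 (so σ⁸ = 10000) and c = 4/45 = 0.088889: E[X⁴] = 10000 · (1 + 6·0.088889 + 6·(0.088889)² + (0.088889)³) = 10000 · 1.581443.

So E[X^4] = 15814.430727.


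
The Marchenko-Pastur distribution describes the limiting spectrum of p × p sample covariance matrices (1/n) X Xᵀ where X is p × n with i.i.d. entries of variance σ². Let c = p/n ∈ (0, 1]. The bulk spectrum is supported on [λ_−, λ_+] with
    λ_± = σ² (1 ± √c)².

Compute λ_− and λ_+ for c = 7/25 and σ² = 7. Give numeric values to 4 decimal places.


c = 7/25 = 0.280000; √c = 0.529150.
λ_− = σ² (1 − √c)² = 7 · (1 − 0.529150)² = 7 · (0.470850)² = 1.551896.
λ_+ = σ² (1 + √c)² = 7 · (1 + 0.529150)² = 7 · (1.529150)² = 16.368104.

Rounded to 4 decimal places: λ_− ≈ 1.5519, λ_+ ≈ 16.3681.


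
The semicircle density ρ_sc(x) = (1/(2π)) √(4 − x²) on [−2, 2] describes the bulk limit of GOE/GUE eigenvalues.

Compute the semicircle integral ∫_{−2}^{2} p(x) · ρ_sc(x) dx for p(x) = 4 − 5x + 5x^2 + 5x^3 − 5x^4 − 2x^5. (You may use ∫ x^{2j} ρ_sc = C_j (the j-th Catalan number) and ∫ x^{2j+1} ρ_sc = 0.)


Write p(x) = Σ a_i x^i, split into monomials and integrate each against ρ_sc separately.
Using ∫ x^{2j} ρ_sc = C_j = (1/(j+1)) C(2j, j) (Catalan numbers) and ∫ x^{2j+1} ρ_sc = 0 (odd monomials vanish by symmetry):
  i = 0 (even): a_0 · C_{0} = 4 · 1 = 4
  i = 1 (odd): ∫ x^1 ρ_sc = 0 (vanishes)
  i = 2 (even): a_2 · C_{1} = 5 · 1 = 5
  i = 3 (odd): ∫ x^3 ρ_sc = 0 (vanishes)
  i = 4 (even): a_4 · C_{2} = -5 · 2 = -10
  i = 5 (odd): ∫ x^5 ρ_sc = 0 (vanishes)

Summing the contributions: ∫_{−2}^{2} p(x) ρ_sc(x) dx = 4 + 5 + (-10) = -1.


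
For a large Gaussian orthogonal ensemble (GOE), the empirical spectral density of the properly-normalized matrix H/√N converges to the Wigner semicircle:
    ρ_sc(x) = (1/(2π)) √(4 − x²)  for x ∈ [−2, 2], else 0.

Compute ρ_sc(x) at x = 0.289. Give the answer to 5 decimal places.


ρ_sc(x) = (1/(2π)) √(4 − x²). With x = 0.289:
  4 − x² = 4 − (0.289)² = 4 − 0.083521 = 3.916479.
  √(4 − x²) = 1.979010.
  1/(2π) = 0.159155.
  ρ_sc(0.289) = 0.159155 · 1.979010 = 0.314969.

Rounded to 5 decimal places: ρ_sc(0.289) ≈ 0.31497.


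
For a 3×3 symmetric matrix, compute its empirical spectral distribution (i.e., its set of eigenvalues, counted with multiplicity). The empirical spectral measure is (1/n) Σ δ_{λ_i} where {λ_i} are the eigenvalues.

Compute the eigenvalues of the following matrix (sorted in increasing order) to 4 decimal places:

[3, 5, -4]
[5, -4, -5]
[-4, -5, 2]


Since M is real symmetric, all three eigenvalues are real; they are the roots of det(λI − M) = λ³ − (tr M) λ² + s λ − det M, where s is the sum of the principal 2×2 minors.
tr M = 3 + (-4) + 2 = 1.
s = (3·(-4) − 5²) + (3·2 − (-4)²) + ((-4)·2 − (-5)²) = -37 + (-10) + (-33) = -80.
det M (expand along row 1) = 3·(-33) − 5·(-10) + (-4)·(-41) = 115.
Characteristic polynomial: λ³ − λ² − 80λ − 115 = 0.
Substitute λ = y + (tr M)/3 = y + 0.333333 to remove the quadratic term: y³ + p·y + q = 0 with p = s − (tr M)²/3 = -80.333333 and q = −2(tr M)³/27 + (tr M)·s/3 − det M = -141.740741.
Three real roots ⇒ use the trigonometric (Viète) form: r = 2√(−p/3) = 10.349450, φ = arccos(3q/(p·r)) = arccos(0.511450) = 1.033925 rad.
y_k = r·cos(φ/3 − 2πk/3) for k = 0, 1, 2 gives y = 9.740866, -1.842236, -7.898630.
λ_k = y_k + 0.333333 gives λ = 10.0742, -1.5089, -7.5653 (check: the sum is 1.0000 = tr M).

Eigenvalues sorted in increasing order: [-7.5653, -1.5089, 10.0742].


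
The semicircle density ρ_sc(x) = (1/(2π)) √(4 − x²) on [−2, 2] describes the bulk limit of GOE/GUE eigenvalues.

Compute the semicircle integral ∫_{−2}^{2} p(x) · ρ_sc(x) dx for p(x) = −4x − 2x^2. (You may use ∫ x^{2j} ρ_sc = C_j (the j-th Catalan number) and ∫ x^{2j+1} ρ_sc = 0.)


Write p(x) = Σ a_i x^i, split into monomials and integrate each against ρ_sc separately.
Using ∫ x^{2j} ρ_sc = C_j = (1/(j+1)) C(2j, j) (Catalan numbers) and ∫ x^{2j+1} ρ_sc = 0 (odd monomials vanish by symmetry):
  i = 1 (odd): ∫ x^1 ρ_sc = 0 (vanishes)
  i = 2 (even): a_2 · C_{1} = -2 · 1 = -2

Summing the contributions: ∫_{−2}^{2} p(x) ρ_sc(x) dx = -2.


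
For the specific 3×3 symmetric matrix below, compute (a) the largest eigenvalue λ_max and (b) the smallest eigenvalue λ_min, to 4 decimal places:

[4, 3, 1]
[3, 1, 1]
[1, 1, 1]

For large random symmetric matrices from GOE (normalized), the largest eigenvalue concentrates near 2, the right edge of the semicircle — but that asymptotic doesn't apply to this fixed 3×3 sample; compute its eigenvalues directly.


Since M is real symmetric, all three eigenvalues are real; they are the roots of det(λI − M) = λ³ − (tr M) λ² + s λ − det M, where s is the sum of the principal 2×2 minors.
tr M = 4 + 1 + 1 = 6.
s = (4·1 − 3²) + (4·1 − 1²) + (1·1 − 1²) = -5 + 3 + 0 = -2.
det M (expand along row 1) = 4·0 − 3·2 + 1·2 = -4.
Characteristic polynomial: λ³ − 6λ² − 2λ + 4 = 0.
Substitute λ = y + (tr M)/3 = y + 2.000000 to remove the quadratic term: y³ + p·y + q = 0 with p = s − (tr M)²/3 = -14.000000 and q = −2(tr M)³/27 + (tr M)·s/3 − det M = -16.000000.
Three real roots ⇒ use the trigonometric (Viète) form: r = 2√(−p/3) = 4.320494, φ = arccos(3q/(p·r)) = arccos(0.793560) = 0.654159 rad.
y_k = r·cos(φ/3 − 2πk/3) for k = 0, 1, 2 gives y = 4.218187, -1.299664, -2.918523.
λ_k = y_k + 2.000000 gives λ = 6.2182, 0.7003, -0.9185 (check: the sum is 6.0000 = tr M).

Hence λ_max = 6.2182 and λ_min = -0.9185.


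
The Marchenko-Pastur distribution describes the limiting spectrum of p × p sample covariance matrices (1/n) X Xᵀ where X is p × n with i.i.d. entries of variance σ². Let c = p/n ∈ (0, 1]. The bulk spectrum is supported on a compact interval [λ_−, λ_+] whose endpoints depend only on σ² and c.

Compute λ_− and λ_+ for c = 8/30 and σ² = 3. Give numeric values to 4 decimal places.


c = 8/30 = 0.266667; √c = 0.516398.
λ_− = σ² (1 − √c)² = 3 · (1 − 0.516398)² = 3 · (0.483602)² = 0.701613.
λ_+ = σ² (1 + √c)² = 3 · (1 + 0.516398)² = 3 · (1.516398)² = 6.898387.

Rounded to 4 decimal places: λ_− ≈ 0.7016, λ_+ ≈ 6.8984.


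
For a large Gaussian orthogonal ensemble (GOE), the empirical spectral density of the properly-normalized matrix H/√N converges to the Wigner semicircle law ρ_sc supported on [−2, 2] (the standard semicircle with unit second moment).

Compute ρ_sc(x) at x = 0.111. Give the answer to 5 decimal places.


ρ_sc(x) = (1/(2π)) √(4 − x²). With x = 0.111:
  4 − x² = 4 − (0.111)² = 4 − 0.012321 = 3.987679.
  √(4 − x²) = 1.996917.
  1/(2π) = 0.159155.
  ρ_sc(0.111) = 0.159155 · 1.996917 = 0.317819.

Rounded to 5 decimal places: ρ_sc(0.111) ≈ 0.31782.


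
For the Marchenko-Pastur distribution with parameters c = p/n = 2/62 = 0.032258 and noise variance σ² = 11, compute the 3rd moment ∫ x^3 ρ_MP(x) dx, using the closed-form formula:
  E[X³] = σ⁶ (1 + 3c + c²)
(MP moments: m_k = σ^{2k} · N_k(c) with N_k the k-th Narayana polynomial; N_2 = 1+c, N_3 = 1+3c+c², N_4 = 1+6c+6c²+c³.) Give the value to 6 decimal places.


E[X³] = σ⁶ (1 + 3c + c²) (third MP moment). With σ² = 11 (so σ⁶ = 1331) and c = 2/62 = 0.032258: E[X³] = 1331 · (1 + 3·0.032258 + (0.032258)²) = 1331 · 1.097815.

So E[X^3] = 1461.191467.


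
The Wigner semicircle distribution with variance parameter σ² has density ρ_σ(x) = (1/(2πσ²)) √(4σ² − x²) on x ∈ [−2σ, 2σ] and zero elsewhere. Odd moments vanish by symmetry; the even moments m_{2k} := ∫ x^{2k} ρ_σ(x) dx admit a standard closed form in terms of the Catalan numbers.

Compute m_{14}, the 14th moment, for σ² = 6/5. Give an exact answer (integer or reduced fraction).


By the scaled semicircle moment identity, m_{2k} = σ^{2k} · C_k with k = 7.
C_7 = (1/(k+1)) · C(2k, k) = (1/8) · C(14, 7) = (1/8) · 3432 = 429.
σ^{2k} = (σ²)^k = (6/5)^7 = 279936/78125.

Therefore m_{14} = σ^{14} · C_7 = (279936/78125) · 429 = 120092544/78125.


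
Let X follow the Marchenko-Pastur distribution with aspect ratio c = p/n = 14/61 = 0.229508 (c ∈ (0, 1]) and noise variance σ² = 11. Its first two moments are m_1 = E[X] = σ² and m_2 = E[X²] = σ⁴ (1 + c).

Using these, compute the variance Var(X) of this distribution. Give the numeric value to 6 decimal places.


m_1 = E[X] = σ² = 11, so m_1² = 121.
m_2 = E[X²] = σ⁴ (1 + c) = 121 · (1 + 0.229508) = 121 · 1.229508 = 148.770492.
(Note m_2 − m_1² simplifies to c · σ⁴ = 0.229508 · 121.)

Var(X) = m_2 − m_1² = 148.770492 − 121 = 27.770492.


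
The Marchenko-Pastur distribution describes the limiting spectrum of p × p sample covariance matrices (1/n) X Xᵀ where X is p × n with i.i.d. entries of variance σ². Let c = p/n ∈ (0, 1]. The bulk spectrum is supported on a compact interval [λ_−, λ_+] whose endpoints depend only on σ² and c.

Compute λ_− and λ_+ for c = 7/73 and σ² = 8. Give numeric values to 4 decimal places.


c = 7/73 = 0.095890; √c = 0.309662.
λ_− = σ² (1 − √c)² = 8 · (1 − 0.309662)² = 8 · (0.690338)² = 3.812535.
λ_+ = σ² (1 + √c)² = 8 · (1 + 0.309662)² = 8 · (1.309662)² = 13.721712.

Rounded to 4 decimal places: λ_− ≈ 3.8125, λ_+ ≈ 13.7217.


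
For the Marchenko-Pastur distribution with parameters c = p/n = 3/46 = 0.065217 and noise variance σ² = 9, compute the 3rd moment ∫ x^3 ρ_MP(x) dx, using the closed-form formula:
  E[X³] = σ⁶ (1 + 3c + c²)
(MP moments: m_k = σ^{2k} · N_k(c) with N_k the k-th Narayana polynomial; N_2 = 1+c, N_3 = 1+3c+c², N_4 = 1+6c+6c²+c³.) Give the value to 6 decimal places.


E[X³] = σ⁶ (1 + 3c + c²) (third MP moment). With σ² = 9 (so σ⁶ = 729) and c = 3/46 = 0.065217: E[X³] = 729 · (1 + 3·0.065217 + (0.065217)²) = 729 · 1.199905.

So E[X^3] = 874.731096.


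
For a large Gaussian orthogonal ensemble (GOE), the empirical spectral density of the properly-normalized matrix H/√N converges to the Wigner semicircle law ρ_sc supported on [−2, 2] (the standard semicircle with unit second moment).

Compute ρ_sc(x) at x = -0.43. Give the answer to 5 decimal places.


ρ_sc(x) = (1/(2π)) √(4 − x²). With x = -0.43:
  4 − x² = 4 − (-0.43)² = 4 − 0.184900 = 3.815100.
  √(4 − x²) = 1.953228.
  1/(2π) = 0.159155.
  ρ_sc(-0.43) = 0.159155 · 1.953228 = 0.310866.

Rounded to 5 decimal places: ρ_sc(-0.43) ≈ 0.31087.


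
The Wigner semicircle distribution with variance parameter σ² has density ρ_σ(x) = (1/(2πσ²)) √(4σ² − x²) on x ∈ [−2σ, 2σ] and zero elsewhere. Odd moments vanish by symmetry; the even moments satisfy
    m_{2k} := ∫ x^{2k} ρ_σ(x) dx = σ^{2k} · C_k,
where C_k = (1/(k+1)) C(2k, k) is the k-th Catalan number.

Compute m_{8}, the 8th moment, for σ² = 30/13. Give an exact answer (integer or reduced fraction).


By the scaled semicircle moment identity, m_{2k} = σ^{2k} · C_k with k = 4.
C_4 = (1/(k+1)) · C(2k, k) = (1/5) · C(8, 4) = (1/5) · 70 = 14.
σ^{2k} = (σ²)^k = (30/13)^4 = 810000/28561.

Therefore m_{8} = σ^{8} · C_4 = (810000/28561) · 14 = 11340000/28561.


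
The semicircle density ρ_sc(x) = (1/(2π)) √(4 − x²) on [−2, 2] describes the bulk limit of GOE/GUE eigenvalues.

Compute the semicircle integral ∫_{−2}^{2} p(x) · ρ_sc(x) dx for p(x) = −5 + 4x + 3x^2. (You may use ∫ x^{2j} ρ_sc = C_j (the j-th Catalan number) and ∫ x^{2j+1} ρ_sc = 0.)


Write p(x) = Σ a_i x^i, split into monomials and integrate each against ρ_sc separately.
Using ∫ x^{2j} ρ_sc = C_j = (1/(j+1)) C(2j, j) (Catalan numbers) and ∫ x^{2j+1} ρ_sc = 0 (odd monomials vanish by symmetry):
  i = 0 (even): a_0 · C_{0} = -5 · 1 = -5
  i = 1 (odd): ∫ x^1 ρ_sc = 0 (vanishes)
  i = 2 (even): a_2 · C_{1} = 3 · 1 = 3

Summing the contributions: ∫_{−2}^{2} p(x) ρ_sc(x) dx = (-5) + 3 = -2.


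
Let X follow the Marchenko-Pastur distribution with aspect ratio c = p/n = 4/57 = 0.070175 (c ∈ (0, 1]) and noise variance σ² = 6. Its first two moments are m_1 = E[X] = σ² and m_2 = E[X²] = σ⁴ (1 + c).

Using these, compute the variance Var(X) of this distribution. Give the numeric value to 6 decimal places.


m_1 = E[X] = σ² = 6, so m_1² = 36.
m_2 = E[X²] = σ⁴ (1 + c) = 36 · (1 + 0.070175) = 36 · 1.070175 = 38.526316.
(Note m_2 − m_1² simplifies to c · σ⁴ = 0.070175 · 36.)

Var(X) = m_2 − m_1² = 38.526316 − 36 = 2.526316.


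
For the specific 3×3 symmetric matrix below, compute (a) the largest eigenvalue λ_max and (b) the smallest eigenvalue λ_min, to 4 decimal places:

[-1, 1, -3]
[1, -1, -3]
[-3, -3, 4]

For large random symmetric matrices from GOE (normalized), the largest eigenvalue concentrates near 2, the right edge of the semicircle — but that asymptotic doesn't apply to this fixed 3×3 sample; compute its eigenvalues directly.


Since M is real symmetric, all three eigenvalues are real; they are the roots of det(λI − M) = λ³ − (tr M) λ² + s λ − det M, where s is the sum of the principal 2×2 minors.
tr M = -1 + (-1) + 4 = 2.
s = ((-1)·(-1) − 1²) + ((-1)·4 − (-3)²) + ((-1)·4 − (-3)²) = 0 + (-13) + (-13) = -26.
det M (expand along row 1) = (-1)·(-13) − 1·(-5) + (-3)·(-6) = 36.
Characteristic polynomial: λ³ − 2λ² − 26λ − 36 = 0.
Substitute λ = y + (tr M)/3 = y + 0.666667 to remove the quadratic term: y³ + p·y + q = 0 with p = s − (tr M)²/3 = -27.333333 and q = −2(tr M)³/27 + (tr M)·s/3 − det M = -53.925926.
Three real roots ⇒ use the trigonometric (Viète) form: r = 2√(−p/3) = 6.036923, φ = arccos(3q/(p·r)) = arccos(0.980416) = 0.198231 rad.
y_k = r·cos(φ/3 − 2πk/3) for k = 0, 1, 2 gives y = 6.023749, -2.666667, -3.357082.
λ_k = y_k + 0.666667 gives λ = 6.6904, -2.0000, -2.6904 (check: the sum is 2.0000 = tr M).

Hence λ_max = 6.6904 and λ_min = -2.6904.


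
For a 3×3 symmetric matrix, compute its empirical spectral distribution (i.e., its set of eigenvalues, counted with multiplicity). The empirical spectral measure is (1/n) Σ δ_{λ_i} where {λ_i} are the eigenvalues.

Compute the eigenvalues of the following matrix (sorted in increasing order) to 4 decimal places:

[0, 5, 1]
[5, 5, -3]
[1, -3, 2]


Since M is real symmetric, all three eigenvalues are real; they are the roots of det(λI − M) = λ³ − (tr M) λ² + s λ − det M, where s is the sum of the principal 2×2 minors.
tr M = 0 + 5 + 2 = 7.
s = (0·5 − 5²) + (0·2 − 1²) + (5·2 − (-3)²) = -25 + (-1) + 1 = -25.
det M (expand along row 1) = 0·1 − 5·13 + 1·(-20) = -85.
Characteristic polynomial: λ³ − 7λ² − 25λ + 85 = 0.
Substitute λ = y + (tr M)/3 = y + 2.333333 to remove the quadratic term: y³ + p·y + q = 0 with p = s − (tr M)²/3 = -41.333333 and q = −2(tr M)³/27 + (tr M)·s/3 − det M = 1.259259.
Three real roots ⇒ use the trigonometric (Viète) form: r = 2√(−p/3) = 7.423686, φ = arccos(3q/(p·r)) = arccos(-0.012312) = 1.583108 rad.
y_k = r·cos(φ/3 − 2πk/3) for k = 0, 1, 2 gives y = 6.413813, 0.030467, -6.444280.
λ_k = y_k + 2.333333 gives λ = 8.7471, 2.3638, -4.1109 (check: the sum is 7.0000 = tr M).

Eigenvalues sorted in increasing order: [-4.1109, 2.3638, 8.7471].


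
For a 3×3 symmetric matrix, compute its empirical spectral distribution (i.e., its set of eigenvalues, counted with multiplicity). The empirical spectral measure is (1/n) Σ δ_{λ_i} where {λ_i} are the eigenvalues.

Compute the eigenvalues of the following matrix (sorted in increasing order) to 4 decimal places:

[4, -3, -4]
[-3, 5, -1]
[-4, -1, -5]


Since M is real symmetric, all three eigenvalues are real; they are the roots of det(λI − M) = λ³ − (tr M) λ² + s λ − det M, where s is the sum of the principal 2×2 minors.
tr M = 4 + 5 + (-5) = 4.
s = (4·5 − (-3)²) + (4·(-5) − (-4)²) + (5·(-5) − (-1)²) = 11 + (-36) + (-26) = -51.
det M (expand along row 1) = 4·(-26) − (-3)·11 + (-4)·23 = -163.
Characteristic polynomial: λ³ − 4λ² − 51λ + 163 = 0.
Substitute λ = y + (tr M)/3 = y + 1.333333 to remove the quadratic term: y³ + p·y + q = 0 with p = s − (tr M)²/3 = -56.333333 and q = −2(tr M)³/27 + (tr M)·s/3 − det M = 90.259259.
Three real roots ⇒ use the trigonometric (Viète) form: r = 2√(−p/3) = 8.666667, φ = arccos(3q/(p·r)) = arccos(-0.554620) = 2.158702 rad.
y_k = r·cos(φ/3 − 2πk/3) for k = 0, 1, 2 gives y = 6.518121, 1.687546, -8.205666.
λ_k = y_k + 1.333333 gives λ = 7.8515, 3.0209, -6.8723 (check: the sum is 4.0000 = tr M).

Eigenvalues sorted in increasing order: [-6.8723, 3.0209, 7.8515].


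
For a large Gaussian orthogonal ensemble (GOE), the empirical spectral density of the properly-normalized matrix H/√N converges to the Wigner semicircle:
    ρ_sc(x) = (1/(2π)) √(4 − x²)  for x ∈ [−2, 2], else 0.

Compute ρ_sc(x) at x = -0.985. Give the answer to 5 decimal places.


ρ_sc(x) = (1/(2π)) √(4 − x²). With x = -0.985:
  4 − x² = 4 − (-0.985)² = 4 − 0.970225 = 3.029775.
  √(4 − x²) = 1.740625.
  1/(2π) = 0.159155.
  ρ_sc(-0.985) = 0.159155 · 1.740625 = 0.277029.

Rounded to 5 decimal places: ρ_sc(-0.985) ≈ 0.27703.


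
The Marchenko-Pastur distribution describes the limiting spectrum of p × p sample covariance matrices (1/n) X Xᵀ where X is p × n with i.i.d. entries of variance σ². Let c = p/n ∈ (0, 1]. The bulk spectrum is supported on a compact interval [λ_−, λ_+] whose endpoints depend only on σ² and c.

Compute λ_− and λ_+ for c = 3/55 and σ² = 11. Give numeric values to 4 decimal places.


c = 3/55 = 0.054545; √c = 0.233550.
λ_− = σ² (1 − √c)² = 11 · (1 − 0.233550)² = 11 · (0.766450)² = 6.461907.
λ_+ = σ² (1 + √c)² = 11 · (1 + 0.233550)² = 11 · (1.233550)² = 16.738093.

Rounded to 4 decimal places: λ_− ≈ 6.4619, λ_+ ≈ 16.7381.


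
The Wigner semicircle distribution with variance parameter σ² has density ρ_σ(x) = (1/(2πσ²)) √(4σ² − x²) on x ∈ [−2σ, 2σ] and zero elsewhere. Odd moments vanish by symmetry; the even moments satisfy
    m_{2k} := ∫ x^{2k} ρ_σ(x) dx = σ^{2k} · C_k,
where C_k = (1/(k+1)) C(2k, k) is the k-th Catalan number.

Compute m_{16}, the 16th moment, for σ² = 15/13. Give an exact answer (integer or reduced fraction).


By the scaled semicircle moment identity, m_{2k} = σ^{2k} · C_k with k = 8.
C_8 = (1/(k+1)) · C(2k, k) = (1/9) · C(16, 8) = (1/9) · 12870 = 1430.
σ^{2k} = (σ²)^k = (15/13)^8 = 2562890625/815730721.

Therefore m_{16} = σ^{16} · C_8 = (2562890625/815730721) · 1430 = 281917968750/62748517.


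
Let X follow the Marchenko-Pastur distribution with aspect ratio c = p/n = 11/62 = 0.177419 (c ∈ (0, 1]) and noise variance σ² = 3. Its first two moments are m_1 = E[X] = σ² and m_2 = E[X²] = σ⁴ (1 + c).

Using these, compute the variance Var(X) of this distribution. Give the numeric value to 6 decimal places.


m_1 = E[X] = σ² = 3, so m_1² = 9.
m_2 = E[X²] = σ⁴ (1 + c) = 9 · (1 + 0.177419) = 9 · 1.177419 = 10.596774.
(Note m_2 − m_1² simplifies to c · σ⁴ = 0.177419 · 9.)

Var(X) = m_2 − m_1² = 10.596774 − 9 = 1.596774.


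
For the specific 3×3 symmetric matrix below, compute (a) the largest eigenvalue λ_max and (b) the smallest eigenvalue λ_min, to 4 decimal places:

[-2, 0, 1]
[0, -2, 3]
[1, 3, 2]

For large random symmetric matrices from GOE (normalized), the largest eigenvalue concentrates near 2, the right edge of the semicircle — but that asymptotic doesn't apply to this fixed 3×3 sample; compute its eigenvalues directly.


Since M is real symmetric, all three eigenvalues are real; they are the roots of det(λI − M) = λ³ − (tr M) λ² + s λ − det M, where s is the sum of the principal 2×2 minors.
tr M = -2 + (-2) + 2 = -2.
s = ((-2)·(-2) − 0²) + ((-2)·2 − 1²) + ((-2)·2 − 3²) = 4 + (-5) + (-13) = -14.
det M (expand along row 1) = (-2)·(-13) − 0·(-3) + 1·2 = 28.
Characteristic polynomial: λ³ + 2λ² − 14λ − 28 = 0.
Substitute λ = y + (tr M)/3 = y − 0.666667 to remove the quadratic term: y³ + p·y + q = 0 with p = s − (tr M)²/3 = -15.333333 and q = −2(tr M)³/27 + (tr M)·s/3 − det M = -18.074074.
Three real roots ⇒ use the trigonometric (Viète) form: r = 2√(−p/3) = 4.521553, φ = arccos(3q/(p·r)) = arccos(0.782083) = 0.672794 rad.
y_k = r·cos(φ/3 − 2πk/3) for k = 0, 1, 2 gives y = 4.408324, -1.333333, -3.074991.
λ_k = y_k − 0.666667 gives λ = 3.7417, -2.0000, -3.7417 (check: the sum is -2.0000 = tr M).

Hence λ_max = 3.7417 and λ_min = -3.7417.


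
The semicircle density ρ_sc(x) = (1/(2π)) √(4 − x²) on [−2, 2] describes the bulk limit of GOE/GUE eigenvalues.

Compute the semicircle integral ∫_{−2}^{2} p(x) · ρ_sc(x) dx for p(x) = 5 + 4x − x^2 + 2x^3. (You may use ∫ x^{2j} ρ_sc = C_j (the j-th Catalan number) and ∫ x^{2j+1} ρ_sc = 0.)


Write p(x) = Σ a_i x^i, split into monomials and integrate each against ρ_sc separately.
Using ∫ x^{2j} ρ_sc = C_j = (1/(j+1)) C(2j, j) (Catalan numbers) and ∫ x^{2j+1} ρ_sc = 0 (odd monomials vanish by symmetry):
  i = 0 (even): a_0 · C_{0} = 5 · 1 = 5
  i = 1 (odd): ∫ x^1 ρ_sc = 0 (vanishes)
  i = 2 (even): a_2 · C_{1} = -1 · 1 = -1
  i = 3 (odd): ∫ x^3 ρ_sc = 0 (vanishes)

Summing the contributions: ∫_{−2}^{2} p(x) ρ_sc(x) dx = 5 + (-1) = 4.


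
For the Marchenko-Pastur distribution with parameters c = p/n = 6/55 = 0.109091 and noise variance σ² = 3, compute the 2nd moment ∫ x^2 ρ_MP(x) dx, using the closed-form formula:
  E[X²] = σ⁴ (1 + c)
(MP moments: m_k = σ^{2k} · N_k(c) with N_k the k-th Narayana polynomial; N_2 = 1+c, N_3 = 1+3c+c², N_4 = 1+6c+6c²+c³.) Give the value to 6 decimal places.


E[X²] = σ⁴ (1 + c) (second MP moment). With σ² = 3 (so σ⁴ = 9) and c = 6/55 = 0.109091: E[X²] = 9 · (1 + 0.109091) = 9 · 1.109091.

So E[X^2] = 9.981818.


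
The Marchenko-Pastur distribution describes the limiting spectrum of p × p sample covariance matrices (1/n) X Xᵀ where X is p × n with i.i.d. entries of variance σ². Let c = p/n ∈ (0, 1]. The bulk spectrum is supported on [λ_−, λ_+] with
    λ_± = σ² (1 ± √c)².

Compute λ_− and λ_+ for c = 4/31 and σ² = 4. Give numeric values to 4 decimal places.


c = 4/31 = 0.129032; √c = 0.359211.
λ_− = σ² (1 − √c)² = 4 · (1 − 0.359211)² = 4 · (0.640789)² = 1.642444.
λ_+ = σ² (1 + √c)² = 4 · (1 + 0.359211)² = 4 · (1.359211)² = 7.389814.

Rounded to 4 decimal places: λ_− ≈ 1.6424, λ_+ ≈ 7.3898.


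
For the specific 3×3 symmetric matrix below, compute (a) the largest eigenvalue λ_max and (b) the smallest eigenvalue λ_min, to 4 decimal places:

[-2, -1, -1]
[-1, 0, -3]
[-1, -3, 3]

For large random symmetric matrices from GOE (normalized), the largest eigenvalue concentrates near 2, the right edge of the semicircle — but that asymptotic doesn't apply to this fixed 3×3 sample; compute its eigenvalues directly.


Since M is real symmetric, all three eigenvalues are real; they are the roots of det(λI − M) = λ³ − (tr M) λ² + s λ − det M, where s is the sum of the principal 2×2 minors.
tr M = -2 + 0 + 3 = 1.
s = ((-2)·0 − (-1)²) + ((-2)·3 − (-1)²) + (0·3 − (-3)²) = -1 + (-7) + (-9) = -17.
det M (expand along row 1) = (-2)·(-9) − (-1)·(-6) + (-1)·3 = 9.
Characteristic polynomial: λ³ − λ² − 17λ − 9 = 0.
Substitute λ = y + (tr M)/3 = y + 0.333333 to remove the quadratic term: y³ + p·y + q = 0 with p = s − (tr M)²/3 = -17.333333 and q = −2(tr M)³/27 + (tr M)·s/3 − det M = -14.740741.
Three real roots ⇒ use the trigonometric (Viète) form: r = 2√(−p/3) = 4.807402, φ = arccos(3q/(p·r)) = arccos(0.530699) = 1.011372 rad.
y_k = r·cos(φ/3 − 2πk/3) for k = 0, 1, 2 gives y = 4.536793, -0.891273, -3.645519.
λ_k = y_k + 0.333333 gives λ = 4.8701, -0.5579, -3.3122 (check: the sum is 1.0000 = tr M).

Hence λ_max = 4.8701 and λ_min = -3.3122.
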